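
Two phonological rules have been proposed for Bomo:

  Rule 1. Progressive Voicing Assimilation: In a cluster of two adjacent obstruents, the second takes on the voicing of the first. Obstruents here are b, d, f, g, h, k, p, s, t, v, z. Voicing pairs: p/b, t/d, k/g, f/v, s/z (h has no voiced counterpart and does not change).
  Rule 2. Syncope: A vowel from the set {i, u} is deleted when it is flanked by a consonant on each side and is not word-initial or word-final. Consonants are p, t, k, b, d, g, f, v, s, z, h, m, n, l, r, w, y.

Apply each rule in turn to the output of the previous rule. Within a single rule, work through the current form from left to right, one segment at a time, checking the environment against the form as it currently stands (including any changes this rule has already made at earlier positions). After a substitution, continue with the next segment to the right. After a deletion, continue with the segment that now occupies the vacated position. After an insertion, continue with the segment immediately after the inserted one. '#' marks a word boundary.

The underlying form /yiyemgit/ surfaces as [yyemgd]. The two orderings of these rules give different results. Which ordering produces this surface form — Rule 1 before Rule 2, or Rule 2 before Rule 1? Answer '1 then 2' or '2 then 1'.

2 then 1

Order 1 then 2:
  1 Progressive Voicing Assimilation: no change — [yiyemgit]
  2 Syncope: [yiyemgit] → [yyemgt]
  result: [yyemgt]
Order 2 then 1:
  2 Syncope: [yiyemgit] → [yyemgt]
  1 Progressive Voicing Assimilation: [yyemgt] → [yyemgd]
  result: [yyemgd]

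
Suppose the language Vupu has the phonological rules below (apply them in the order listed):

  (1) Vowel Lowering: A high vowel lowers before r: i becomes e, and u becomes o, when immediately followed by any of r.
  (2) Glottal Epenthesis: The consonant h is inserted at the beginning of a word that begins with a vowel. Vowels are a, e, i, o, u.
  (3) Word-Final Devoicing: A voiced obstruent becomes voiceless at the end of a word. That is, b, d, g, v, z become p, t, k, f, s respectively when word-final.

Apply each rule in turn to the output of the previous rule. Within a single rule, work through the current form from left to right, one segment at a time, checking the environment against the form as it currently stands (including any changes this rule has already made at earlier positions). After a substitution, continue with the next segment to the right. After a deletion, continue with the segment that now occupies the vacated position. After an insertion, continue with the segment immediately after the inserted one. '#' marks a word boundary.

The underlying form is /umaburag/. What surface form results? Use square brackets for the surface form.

(1) Vowel Lowering: [umaburag] → [umaborag]
(2) Glottal Epenthesis: [umaborag] → [humaborag]
(3) Word-Final Devoicing: [humaborag] → [humaborak]

[humaborak]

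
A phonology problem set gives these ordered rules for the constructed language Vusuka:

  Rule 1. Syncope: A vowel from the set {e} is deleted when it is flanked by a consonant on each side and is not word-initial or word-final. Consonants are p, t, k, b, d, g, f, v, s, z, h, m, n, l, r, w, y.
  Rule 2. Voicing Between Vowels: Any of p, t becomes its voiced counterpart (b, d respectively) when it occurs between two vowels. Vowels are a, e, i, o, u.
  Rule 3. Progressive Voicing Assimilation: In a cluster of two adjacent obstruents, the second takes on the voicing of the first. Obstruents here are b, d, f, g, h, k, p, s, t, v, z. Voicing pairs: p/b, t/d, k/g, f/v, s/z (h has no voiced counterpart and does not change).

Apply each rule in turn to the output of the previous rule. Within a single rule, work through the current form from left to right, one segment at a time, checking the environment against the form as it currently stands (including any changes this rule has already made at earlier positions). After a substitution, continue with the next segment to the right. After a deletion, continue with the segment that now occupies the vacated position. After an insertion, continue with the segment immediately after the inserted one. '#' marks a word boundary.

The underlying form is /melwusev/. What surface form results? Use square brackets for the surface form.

Rule 1 Syncope: [melwusev] → [mlwusv]
Rule 2 Voicing Between Vowels: no change — [mlwusv]
Rule 3 Progressive Voicing Assimilation: [mlwusv] → [mlwusf]

[mlwusf]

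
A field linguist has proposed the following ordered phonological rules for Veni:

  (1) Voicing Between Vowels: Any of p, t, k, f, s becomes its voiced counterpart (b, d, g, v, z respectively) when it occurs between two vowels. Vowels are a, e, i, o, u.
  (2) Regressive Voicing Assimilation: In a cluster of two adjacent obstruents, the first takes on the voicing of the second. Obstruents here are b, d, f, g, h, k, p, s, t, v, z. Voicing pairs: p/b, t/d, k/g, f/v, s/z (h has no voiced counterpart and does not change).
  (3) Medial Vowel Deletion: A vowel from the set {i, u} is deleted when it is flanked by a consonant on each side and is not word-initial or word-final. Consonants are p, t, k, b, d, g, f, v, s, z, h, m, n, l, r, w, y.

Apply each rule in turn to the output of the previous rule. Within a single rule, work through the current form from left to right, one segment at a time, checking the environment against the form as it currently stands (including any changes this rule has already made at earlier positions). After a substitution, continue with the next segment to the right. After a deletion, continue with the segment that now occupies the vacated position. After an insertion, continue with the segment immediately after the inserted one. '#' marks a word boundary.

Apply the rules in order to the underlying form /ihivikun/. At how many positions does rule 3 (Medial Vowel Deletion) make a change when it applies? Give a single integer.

3

(1) Voicing Between Vowels: [ihivikun] → [ihivigun]
(2) Regressive Voicing Assimilation: no change — [ihivigun]
(3) Medial Vowel Deletion: [ihivigun] → [ihvgn]
Rule 3 changed 3 position(s).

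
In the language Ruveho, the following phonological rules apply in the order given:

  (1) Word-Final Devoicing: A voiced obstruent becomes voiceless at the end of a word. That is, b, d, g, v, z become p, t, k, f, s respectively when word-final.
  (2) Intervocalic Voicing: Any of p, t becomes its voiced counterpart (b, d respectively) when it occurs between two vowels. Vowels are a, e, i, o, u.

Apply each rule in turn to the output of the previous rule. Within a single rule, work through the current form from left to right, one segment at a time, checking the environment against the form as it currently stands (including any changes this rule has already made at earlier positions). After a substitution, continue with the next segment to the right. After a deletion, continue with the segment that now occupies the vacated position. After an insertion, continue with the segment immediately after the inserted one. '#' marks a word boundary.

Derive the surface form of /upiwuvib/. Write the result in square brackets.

[ubiwuvip]

(1) Word-Final Devoicing: [upiwuvib] → [upiwuvip]
(2) Intervocalic Voicing: [upiwuvip] → [ubiwuvip]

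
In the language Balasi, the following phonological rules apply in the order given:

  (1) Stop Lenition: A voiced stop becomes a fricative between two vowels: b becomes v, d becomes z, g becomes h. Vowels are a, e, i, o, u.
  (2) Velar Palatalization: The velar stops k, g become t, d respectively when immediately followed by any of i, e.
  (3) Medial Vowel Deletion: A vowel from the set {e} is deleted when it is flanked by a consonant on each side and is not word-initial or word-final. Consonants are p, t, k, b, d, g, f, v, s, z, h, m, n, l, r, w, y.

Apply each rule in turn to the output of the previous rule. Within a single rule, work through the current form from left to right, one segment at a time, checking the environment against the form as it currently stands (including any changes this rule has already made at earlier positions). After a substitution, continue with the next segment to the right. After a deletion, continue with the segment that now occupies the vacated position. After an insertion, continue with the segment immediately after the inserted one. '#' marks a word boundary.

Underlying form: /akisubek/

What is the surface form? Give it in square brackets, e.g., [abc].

[atisuvk]

(1) Stop Lenition: [akisubek] → [akisuvek]
(2) Velar Palatalization: [akisuvek] → [atisuvek]
(3) Medial Vowel Deletion: [atisuvek] → [atisuvk]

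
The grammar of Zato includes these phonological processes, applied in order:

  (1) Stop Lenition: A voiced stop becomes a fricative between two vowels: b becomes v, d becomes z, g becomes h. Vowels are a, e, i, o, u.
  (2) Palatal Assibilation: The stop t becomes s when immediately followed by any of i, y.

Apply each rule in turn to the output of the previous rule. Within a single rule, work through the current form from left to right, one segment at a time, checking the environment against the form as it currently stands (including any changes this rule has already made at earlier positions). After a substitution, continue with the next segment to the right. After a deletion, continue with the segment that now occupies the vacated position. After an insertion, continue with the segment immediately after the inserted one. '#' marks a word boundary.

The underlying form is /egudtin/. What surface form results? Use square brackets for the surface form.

(1) Stop Lenition: [egudtin] → [ehudtin]
(2) Palatal Assibilation: [ehudtin] → [ehudsin]

[ehudsin]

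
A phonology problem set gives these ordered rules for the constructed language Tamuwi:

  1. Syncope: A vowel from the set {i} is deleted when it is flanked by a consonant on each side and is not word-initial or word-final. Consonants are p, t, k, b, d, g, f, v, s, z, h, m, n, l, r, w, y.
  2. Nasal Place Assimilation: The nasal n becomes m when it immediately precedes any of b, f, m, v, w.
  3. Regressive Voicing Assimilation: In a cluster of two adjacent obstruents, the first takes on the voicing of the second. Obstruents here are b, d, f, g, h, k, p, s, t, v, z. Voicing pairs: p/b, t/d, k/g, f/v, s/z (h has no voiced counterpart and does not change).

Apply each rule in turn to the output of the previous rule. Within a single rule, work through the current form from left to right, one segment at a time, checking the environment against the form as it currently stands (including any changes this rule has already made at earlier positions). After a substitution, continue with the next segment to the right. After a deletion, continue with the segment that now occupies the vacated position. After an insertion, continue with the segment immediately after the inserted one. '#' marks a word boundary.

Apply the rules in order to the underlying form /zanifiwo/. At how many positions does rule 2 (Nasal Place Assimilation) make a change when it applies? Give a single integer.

1 Syncope: [zanifiwo] → [zanfwo]
2 Nasal Place Assimilation: [zanfwo] → [zamfwo]
3 Regressive Voicing Assimilation: no change — [zamfwo]
Rule 2 changed 1 position(s).

1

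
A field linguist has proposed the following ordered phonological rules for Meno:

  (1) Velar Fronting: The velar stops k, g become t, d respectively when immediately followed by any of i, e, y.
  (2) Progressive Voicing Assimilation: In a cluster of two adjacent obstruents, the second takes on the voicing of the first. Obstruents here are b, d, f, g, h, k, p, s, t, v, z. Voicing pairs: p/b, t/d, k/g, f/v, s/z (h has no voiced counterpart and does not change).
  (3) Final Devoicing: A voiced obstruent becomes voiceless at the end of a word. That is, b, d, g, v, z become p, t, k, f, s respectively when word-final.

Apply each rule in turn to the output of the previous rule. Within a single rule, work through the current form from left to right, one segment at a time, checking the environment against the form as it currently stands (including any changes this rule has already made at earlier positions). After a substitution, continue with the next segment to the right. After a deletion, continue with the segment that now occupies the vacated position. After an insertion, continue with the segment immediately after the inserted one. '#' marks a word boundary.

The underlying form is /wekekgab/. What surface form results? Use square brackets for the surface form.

(1) Velar Fronting: [wekekgab] → [wetekgab]
(2) Progressive Voicing Assimilation: [wetekgab] → [wetekkab]
(3) Final Devoicing: [wetekkab] → [wetekkap]

[wetekkap]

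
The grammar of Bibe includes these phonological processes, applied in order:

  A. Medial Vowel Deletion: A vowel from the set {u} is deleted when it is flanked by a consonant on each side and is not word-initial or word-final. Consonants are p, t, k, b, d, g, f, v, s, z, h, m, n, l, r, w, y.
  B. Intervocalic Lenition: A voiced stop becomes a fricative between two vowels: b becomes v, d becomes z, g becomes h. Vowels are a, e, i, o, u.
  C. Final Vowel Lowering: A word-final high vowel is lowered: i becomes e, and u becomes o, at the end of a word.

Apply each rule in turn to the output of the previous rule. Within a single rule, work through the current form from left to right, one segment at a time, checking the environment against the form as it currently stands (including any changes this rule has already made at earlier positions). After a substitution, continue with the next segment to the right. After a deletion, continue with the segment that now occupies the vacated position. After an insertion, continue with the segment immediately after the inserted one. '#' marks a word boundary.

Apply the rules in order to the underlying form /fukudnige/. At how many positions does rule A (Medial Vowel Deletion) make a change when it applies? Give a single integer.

A Medial Vowel Deletion: [fukudnige] → [fkdnige]
B Intervocalic Lenition: [fkdnige] → [fkdnihe]
C Final Vowel Lowering: no change — [fkdnihe]
Rule A changed 2 position(s).

2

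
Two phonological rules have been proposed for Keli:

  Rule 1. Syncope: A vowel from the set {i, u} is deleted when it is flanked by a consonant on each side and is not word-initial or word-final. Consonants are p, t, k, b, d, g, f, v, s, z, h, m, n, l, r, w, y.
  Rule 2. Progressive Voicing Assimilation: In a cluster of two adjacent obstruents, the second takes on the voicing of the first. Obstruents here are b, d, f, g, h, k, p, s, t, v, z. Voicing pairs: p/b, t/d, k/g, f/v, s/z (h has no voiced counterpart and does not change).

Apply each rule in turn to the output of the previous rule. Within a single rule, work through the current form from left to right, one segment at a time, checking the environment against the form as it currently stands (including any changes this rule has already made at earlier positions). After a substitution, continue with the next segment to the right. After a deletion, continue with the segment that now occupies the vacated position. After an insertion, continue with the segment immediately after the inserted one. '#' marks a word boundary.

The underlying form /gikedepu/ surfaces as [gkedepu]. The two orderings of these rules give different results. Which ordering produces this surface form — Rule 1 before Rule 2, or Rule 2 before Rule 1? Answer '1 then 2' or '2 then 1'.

2 then 1

Order 1 then 2:
  1 Syncope: [gikedepu] → [gkedepu]
  2 Progressive Voicing Assimilation: [gkedepu] → [ggedepu]
  result: [ggedepu]
Order 2 then 1:
  2 Progressive Voicing Assimilation: no change — [gikedepu]
  1 Syncope: [gikedepu] → [gkedepu]
  result: [gkedepu]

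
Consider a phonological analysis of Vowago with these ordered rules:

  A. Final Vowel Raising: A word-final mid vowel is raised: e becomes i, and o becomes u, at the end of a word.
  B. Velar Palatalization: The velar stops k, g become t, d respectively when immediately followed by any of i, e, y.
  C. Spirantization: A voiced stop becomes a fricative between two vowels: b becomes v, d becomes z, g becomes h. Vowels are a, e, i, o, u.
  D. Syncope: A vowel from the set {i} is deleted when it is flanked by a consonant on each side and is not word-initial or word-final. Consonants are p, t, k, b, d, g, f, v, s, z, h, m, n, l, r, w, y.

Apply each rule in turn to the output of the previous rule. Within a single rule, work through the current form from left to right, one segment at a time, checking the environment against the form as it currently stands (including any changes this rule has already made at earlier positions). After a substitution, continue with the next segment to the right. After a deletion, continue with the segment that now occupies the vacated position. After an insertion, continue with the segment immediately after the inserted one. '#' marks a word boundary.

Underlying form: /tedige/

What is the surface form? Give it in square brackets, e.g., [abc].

[tezzi]

A Final Vowel Raising: [tedige] → [tedigi]
B Velar Palatalization: [tedigi] → [tedidi]
C Spirantization: [tedidi] → [tezizi]
D Syncope: [tezizi] → [tezzi]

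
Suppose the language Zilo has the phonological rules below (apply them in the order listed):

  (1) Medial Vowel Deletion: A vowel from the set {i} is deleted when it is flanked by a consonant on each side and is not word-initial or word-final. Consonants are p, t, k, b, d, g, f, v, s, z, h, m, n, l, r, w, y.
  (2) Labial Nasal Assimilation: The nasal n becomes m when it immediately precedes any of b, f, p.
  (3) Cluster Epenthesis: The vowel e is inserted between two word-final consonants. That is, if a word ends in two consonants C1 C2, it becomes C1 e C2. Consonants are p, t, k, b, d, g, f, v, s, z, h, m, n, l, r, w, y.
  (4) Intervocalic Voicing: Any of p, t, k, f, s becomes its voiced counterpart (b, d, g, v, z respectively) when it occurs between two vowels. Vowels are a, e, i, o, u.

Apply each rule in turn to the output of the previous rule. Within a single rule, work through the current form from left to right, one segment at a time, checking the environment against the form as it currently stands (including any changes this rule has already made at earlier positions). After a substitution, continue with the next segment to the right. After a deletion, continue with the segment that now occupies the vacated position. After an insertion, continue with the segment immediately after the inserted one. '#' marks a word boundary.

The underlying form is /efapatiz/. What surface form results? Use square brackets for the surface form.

[evabadez]

(1) Medial Vowel Deletion: [efapatiz] → [efapatz]
(2) Labial Nasal Assimilation: no change — [efapatz]
(3) Cluster Epenthesis: [efapatz] → [efapatez]
(4) Intervocalic Voicing: [efapatez] → [evabadez]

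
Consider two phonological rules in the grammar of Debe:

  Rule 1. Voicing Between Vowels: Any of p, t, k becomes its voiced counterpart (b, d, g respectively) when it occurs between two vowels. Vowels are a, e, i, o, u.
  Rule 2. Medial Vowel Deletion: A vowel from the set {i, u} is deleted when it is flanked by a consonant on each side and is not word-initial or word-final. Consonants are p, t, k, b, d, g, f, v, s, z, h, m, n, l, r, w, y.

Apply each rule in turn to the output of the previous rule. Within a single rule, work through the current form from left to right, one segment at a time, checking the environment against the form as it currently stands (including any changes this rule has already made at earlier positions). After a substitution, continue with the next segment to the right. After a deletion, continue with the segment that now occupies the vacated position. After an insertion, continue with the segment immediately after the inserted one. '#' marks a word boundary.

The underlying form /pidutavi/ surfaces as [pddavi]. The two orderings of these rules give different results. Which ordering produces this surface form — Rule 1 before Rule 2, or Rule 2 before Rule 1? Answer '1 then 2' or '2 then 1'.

Order 1 then 2:
  1 Voicing Between Vowels: [pidutavi] → [pidudavi]
  2 Medial Vowel Deletion: [pidudavi] → [pddavi]
  result: [pddavi]
Order 2 then 1:
  2 Medial Vowel Deletion: [pidutavi] → [pdtavi]
  1 Voicing Between Vowels: no change — [pdtavi]
  result: [pdtavi]

1 then 2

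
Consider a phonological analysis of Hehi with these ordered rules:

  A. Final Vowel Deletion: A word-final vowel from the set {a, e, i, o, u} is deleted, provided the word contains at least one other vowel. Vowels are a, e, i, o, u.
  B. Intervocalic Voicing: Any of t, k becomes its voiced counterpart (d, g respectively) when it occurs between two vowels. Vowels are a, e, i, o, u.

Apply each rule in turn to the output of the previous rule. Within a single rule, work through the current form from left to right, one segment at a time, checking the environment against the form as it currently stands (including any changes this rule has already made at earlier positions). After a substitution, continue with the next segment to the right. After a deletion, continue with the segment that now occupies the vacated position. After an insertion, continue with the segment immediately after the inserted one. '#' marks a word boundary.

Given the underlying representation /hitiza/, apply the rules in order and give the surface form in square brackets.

A Final Vowel Deletion: [hitiza] → [hitiz]
B Intervocalic Voicing: [hitiz] → [hidiz]

[hidiz]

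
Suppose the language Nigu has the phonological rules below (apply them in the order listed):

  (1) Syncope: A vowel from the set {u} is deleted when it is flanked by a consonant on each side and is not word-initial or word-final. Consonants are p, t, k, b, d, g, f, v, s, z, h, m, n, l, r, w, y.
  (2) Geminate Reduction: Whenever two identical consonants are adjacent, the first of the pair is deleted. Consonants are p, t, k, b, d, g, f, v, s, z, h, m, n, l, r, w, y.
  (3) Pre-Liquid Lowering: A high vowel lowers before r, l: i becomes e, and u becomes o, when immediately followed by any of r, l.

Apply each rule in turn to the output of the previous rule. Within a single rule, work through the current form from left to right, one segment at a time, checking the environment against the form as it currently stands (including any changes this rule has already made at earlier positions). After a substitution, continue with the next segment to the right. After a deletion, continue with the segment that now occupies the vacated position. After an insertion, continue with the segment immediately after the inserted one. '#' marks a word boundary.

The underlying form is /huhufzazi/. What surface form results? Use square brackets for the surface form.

[hfzazi]

(1) Syncope: [huhufzazi] → [hhfzazi]
(2) Geminate Reduction: [hhfzazi] → [hfzazi]
(3) Pre-Liquid Lowering: no change — [hfzazi]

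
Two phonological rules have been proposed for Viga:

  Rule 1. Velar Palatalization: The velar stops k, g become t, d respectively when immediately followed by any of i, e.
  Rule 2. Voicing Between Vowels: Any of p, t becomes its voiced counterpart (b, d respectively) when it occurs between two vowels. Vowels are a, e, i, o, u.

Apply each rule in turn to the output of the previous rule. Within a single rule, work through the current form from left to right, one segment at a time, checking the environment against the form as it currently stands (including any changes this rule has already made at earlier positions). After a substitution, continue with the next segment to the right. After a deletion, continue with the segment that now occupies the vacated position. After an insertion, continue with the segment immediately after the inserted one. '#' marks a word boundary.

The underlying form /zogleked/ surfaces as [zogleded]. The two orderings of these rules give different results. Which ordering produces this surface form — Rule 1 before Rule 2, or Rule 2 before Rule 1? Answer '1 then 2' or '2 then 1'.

Order 1 then 2:
  1 Velar Palatalization: [zogleked] → [zogleted]
  2 Voicing Between Vowels: [zogleted] → [zogleded]
  result: [zogleded]
Order 2 then 1:
  2 Voicing Between Vowels: no change — [zogleked]
  1 Velar Palatalization: [zogleked] → [zogleted]
  result: [zogleted]

1 then 2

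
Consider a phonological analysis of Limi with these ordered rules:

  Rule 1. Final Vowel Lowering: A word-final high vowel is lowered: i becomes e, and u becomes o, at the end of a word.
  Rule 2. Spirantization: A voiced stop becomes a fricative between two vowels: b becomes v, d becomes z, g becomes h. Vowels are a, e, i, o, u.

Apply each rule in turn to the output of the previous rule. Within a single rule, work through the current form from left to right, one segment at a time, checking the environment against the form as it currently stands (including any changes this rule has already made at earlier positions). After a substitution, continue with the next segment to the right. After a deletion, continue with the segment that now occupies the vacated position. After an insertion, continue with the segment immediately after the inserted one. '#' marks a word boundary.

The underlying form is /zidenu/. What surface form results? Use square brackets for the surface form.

[zizeno]

Rule 1 Final Vowel Lowering: [zidenu] → [zideno]
Rule 2 Spirantization: [zideno] → [zizeno]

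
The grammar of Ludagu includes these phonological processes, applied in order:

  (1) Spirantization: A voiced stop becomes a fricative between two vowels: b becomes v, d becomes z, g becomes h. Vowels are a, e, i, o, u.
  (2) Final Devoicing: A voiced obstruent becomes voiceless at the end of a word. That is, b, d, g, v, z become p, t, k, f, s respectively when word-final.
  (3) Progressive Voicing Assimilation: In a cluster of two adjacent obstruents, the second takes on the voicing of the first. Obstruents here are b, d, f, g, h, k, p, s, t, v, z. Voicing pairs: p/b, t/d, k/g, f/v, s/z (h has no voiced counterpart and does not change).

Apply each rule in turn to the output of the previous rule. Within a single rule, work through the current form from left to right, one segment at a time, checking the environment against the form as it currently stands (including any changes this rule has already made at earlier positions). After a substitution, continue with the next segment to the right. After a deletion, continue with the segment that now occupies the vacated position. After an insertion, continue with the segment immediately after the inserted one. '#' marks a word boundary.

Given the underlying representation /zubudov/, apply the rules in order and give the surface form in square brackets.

(1) Spirantization: [zubudov] → [zuvuzov]
(2) Final Devoicing: [zuvuzov] → [zuvuzof]
(3) Progressive Voicing Assimilation: no change — [zuvuzof]

[zuvuzof]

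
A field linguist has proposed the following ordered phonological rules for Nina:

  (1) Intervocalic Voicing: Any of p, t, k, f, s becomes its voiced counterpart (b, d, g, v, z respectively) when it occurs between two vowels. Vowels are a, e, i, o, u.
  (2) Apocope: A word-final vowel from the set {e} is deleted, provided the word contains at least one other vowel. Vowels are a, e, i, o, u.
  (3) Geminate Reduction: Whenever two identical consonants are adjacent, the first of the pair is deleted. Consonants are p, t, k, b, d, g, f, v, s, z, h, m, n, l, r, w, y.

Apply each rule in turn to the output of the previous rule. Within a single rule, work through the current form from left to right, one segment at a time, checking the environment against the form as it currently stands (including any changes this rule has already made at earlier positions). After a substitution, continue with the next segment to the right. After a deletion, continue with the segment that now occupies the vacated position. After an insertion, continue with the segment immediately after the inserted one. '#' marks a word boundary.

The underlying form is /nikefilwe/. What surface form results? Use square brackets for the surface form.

[nigevilw]

(1) Intervocalic Voicing: [nikefilwe] → [nigevilwe]
(2) Apocope: [nigevilwe] → [nigevilw]
(3) Geminate Reduction: no change — [nigevilw]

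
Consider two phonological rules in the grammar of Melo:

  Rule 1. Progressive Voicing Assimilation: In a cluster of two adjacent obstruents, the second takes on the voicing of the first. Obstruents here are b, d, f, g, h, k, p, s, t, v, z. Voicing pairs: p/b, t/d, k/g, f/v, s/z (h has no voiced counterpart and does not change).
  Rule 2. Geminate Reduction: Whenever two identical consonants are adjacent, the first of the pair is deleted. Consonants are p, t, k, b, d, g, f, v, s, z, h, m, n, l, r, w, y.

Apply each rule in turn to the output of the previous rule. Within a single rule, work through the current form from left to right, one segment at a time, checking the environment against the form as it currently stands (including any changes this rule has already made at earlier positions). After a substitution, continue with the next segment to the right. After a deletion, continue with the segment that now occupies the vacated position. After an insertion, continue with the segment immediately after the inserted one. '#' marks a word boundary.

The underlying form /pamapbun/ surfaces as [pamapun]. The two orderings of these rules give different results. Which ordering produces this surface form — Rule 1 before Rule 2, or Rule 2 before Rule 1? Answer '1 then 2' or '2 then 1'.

Order 1 then 2:
  1 Progressive Voicing Assimilation: [pamapbun] → [pamappun]
  2 Geminate Reduction: [pamappun] → [pamapun]
  result: [pamapun]
Order 2 then 1:
  2 Geminate Reduction: no change — [pamapbun]
  1 Progressive Voicing Assimilation: [pamapbun] → [pamappun]
  result: [pamappun]

1 then 2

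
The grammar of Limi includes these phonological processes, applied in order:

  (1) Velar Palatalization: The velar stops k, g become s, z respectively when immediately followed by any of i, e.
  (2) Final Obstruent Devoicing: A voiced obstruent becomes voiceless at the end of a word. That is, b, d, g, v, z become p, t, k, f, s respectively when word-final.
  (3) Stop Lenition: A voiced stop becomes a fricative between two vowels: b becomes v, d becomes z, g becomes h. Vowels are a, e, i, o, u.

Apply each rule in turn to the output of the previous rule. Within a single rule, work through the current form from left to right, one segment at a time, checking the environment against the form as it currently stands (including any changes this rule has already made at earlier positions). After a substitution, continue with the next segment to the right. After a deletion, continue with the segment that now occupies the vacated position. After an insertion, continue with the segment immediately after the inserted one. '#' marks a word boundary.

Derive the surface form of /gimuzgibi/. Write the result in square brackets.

[zimuzzivi]

(1) Velar Palatalization: [gimuzgibi] → [zimuzzibi]
(2) Final Obstruent Devoicing: no change — [zimuzzibi]
(3) Stop Lenition: [zimuzzibi] → [zimuzzivi]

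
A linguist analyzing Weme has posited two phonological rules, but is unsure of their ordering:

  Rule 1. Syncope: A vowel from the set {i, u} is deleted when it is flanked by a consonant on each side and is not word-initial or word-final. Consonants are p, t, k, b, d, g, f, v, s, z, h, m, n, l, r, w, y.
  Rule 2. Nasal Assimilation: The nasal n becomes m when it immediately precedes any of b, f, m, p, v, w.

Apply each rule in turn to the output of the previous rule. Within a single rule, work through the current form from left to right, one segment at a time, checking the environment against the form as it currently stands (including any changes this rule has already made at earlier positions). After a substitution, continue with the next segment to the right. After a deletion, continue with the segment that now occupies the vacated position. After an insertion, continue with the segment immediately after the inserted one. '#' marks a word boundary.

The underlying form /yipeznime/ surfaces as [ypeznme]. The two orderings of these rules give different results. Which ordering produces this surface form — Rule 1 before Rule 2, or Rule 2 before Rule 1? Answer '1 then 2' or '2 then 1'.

2 then 1

Order 1 then 2:
  1 Syncope: [yipeznime] → [ypeznme]
  2 Nasal Assimilation: [ypeznme] → [ypezmme]
  result: [ypezmme]
Order 2 then 1:
  2 Nasal Assimilation: no change — [yipeznime]
  1 Syncope: [yipeznime] → [ypeznme]
  result: [ypeznme]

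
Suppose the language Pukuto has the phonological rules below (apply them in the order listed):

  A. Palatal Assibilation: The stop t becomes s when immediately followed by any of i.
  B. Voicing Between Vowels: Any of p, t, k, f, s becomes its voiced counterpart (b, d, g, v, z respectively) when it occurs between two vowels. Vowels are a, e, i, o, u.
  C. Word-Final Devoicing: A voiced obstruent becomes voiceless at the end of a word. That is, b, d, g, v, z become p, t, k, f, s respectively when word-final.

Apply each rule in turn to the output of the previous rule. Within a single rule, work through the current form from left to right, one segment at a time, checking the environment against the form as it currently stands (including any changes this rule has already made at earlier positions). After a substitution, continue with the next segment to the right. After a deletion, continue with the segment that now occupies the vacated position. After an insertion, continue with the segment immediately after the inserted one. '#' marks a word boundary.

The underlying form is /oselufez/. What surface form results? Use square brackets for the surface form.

[ozeluves]

A Palatal Assibilation: no change — [oselufez]
B Voicing Between Vowels: [oselufez] → [ozeluvez]
C Word-Final Devoicing: [ozeluvez] → [ozeluves]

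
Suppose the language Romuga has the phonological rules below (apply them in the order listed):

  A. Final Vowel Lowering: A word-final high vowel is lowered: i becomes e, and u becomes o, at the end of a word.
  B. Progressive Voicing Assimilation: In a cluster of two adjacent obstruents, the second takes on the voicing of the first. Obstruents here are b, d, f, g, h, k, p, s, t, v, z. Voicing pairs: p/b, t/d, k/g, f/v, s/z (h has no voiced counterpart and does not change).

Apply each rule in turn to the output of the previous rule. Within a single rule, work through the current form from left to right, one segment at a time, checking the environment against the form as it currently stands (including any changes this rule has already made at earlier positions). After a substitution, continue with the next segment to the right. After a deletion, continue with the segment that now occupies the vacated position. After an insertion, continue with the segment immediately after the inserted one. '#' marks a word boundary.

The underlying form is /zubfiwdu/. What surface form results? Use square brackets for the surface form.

A Final Vowel Lowering: [zubfiwdu] → [zubfiwdo]
B Progressive Voicing Assimilation: [zubfiwdo] → [zubviwdo]

[zubviwdo]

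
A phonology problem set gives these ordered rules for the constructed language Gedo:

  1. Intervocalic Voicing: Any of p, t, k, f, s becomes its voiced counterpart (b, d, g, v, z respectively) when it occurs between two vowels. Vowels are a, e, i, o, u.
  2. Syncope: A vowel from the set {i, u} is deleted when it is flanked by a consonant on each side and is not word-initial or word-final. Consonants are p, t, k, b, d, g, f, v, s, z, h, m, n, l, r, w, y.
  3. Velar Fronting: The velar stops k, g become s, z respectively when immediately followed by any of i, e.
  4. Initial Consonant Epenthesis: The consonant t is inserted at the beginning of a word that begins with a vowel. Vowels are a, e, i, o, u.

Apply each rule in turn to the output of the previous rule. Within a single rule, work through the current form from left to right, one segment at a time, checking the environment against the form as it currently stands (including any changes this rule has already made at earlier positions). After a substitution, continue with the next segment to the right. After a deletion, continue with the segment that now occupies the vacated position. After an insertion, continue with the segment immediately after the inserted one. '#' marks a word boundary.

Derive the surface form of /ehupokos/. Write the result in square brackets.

[tehbogos]

1 Intervocalic Voicing: [ehupokos] → [ehubogos]
2 Syncope: [ehubogos] → [ehbogos]
3 Velar Fronting: no change — [ehbogos]
4 Initial Consonant Epenthesis: [ehbogos] → [tehbogos]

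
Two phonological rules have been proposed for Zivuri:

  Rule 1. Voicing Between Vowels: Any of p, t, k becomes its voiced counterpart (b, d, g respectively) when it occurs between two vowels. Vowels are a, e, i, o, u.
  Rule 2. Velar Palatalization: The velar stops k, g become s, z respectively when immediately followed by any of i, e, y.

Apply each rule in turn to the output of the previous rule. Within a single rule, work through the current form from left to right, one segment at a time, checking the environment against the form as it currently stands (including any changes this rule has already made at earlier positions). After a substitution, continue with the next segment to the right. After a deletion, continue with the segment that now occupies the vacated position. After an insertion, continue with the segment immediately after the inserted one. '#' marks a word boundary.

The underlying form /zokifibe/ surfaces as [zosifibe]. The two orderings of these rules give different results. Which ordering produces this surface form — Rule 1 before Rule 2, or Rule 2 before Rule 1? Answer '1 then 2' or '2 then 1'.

2 then 1

Order 1 then 2:
  1 Voicing Between Vowels: [zokifibe] → [zogifibe]
  2 Velar Palatalization: [zogifibe] → [zozifibe]
  result: [zozifibe]
Order 2 then 1:
  2 Velar Palatalization: [zokifibe] → [zosifibe]
  1 Voicing Between Vowels: no change — [zosifibe]
  result: [zosifibe]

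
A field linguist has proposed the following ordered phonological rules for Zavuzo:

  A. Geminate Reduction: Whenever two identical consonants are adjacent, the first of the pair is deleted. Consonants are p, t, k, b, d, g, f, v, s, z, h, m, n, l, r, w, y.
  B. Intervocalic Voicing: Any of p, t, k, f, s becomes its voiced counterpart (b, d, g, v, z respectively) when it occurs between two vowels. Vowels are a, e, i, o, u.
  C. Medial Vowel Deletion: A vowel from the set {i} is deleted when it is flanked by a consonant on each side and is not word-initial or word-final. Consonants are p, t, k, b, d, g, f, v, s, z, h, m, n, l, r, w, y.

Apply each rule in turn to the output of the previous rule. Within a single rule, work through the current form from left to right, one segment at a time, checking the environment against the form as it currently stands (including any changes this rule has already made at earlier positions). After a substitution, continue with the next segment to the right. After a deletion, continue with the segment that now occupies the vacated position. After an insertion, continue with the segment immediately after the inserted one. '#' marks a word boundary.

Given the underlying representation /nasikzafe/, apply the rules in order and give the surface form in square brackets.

A Geminate Reduction: no change — [nasikzafe]
B Intervocalic Voicing: [nasikzafe] → [nazikzave]
C Medial Vowel Deletion: [nazikzave] → [nazkzave]

[nazkzave]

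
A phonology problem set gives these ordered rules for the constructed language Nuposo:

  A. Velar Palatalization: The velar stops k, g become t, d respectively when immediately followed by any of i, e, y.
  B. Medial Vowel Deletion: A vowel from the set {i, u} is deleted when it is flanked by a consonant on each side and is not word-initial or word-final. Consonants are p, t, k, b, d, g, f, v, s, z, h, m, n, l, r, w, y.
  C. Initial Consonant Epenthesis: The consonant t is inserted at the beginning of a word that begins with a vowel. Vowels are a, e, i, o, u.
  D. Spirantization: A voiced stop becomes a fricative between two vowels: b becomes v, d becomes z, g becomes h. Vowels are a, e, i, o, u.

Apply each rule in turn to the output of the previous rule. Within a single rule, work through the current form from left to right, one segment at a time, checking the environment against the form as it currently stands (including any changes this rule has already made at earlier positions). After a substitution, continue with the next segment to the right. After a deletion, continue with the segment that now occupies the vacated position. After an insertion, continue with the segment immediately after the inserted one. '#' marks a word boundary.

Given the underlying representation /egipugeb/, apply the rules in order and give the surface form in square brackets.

[tedpdeb]

A Velar Palatalization: [egipugeb] → [edipudeb]
B Medial Vowel Deletion: [edipudeb] → [edpdeb]
C Initial Consonant Epenthesis: [edpdeb] → [tedpdeb]
D Spirantization: no change — [tedpdeb]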